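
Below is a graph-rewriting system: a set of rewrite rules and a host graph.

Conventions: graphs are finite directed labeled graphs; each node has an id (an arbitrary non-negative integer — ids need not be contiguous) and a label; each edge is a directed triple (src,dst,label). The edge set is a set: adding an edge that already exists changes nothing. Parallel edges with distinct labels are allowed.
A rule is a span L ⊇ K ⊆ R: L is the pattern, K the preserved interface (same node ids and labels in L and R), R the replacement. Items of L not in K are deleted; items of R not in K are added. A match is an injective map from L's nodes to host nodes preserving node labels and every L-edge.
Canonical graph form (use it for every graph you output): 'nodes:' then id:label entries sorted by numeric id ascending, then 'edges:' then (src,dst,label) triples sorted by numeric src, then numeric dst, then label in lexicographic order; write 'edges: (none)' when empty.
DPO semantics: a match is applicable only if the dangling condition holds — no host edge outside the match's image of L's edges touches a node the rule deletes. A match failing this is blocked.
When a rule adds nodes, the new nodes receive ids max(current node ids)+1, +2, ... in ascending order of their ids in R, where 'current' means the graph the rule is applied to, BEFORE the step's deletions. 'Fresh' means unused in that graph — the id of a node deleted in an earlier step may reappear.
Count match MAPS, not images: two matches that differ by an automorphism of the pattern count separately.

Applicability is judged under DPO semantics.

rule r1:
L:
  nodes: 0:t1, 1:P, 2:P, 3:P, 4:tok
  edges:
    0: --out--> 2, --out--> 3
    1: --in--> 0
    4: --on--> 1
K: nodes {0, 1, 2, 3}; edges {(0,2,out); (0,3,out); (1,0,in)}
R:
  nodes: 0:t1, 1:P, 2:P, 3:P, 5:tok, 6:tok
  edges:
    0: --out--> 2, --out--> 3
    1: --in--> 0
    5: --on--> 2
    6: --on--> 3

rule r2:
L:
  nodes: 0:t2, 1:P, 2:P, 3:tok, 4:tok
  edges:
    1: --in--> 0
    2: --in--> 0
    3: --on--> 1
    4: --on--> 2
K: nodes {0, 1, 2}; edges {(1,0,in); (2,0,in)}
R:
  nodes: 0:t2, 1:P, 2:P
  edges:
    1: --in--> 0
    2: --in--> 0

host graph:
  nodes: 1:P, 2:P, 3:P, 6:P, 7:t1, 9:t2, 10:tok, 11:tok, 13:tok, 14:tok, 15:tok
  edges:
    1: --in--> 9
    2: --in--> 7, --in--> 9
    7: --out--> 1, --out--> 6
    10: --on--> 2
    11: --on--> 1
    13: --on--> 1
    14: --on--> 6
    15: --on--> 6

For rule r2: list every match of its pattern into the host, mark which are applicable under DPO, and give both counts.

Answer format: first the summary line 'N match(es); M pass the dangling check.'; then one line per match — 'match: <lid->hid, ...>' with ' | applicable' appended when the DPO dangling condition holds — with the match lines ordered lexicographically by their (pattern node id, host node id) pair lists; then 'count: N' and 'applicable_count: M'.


4 match(es); 4 pass the dangling check.
match: 0->9, 1->1, 2->2, 3->11, 4->10 | applicable
match: 0->9, 1->1, 2->2, 3->13, 4->10 | applicable
match: 0->9, 1->2, 2->1, 3->10, 4->11 | applicable
match: 0->9, 1->2, 2->1, 3->10, 4->13 | applicable
count: 4
applicable_count: 4


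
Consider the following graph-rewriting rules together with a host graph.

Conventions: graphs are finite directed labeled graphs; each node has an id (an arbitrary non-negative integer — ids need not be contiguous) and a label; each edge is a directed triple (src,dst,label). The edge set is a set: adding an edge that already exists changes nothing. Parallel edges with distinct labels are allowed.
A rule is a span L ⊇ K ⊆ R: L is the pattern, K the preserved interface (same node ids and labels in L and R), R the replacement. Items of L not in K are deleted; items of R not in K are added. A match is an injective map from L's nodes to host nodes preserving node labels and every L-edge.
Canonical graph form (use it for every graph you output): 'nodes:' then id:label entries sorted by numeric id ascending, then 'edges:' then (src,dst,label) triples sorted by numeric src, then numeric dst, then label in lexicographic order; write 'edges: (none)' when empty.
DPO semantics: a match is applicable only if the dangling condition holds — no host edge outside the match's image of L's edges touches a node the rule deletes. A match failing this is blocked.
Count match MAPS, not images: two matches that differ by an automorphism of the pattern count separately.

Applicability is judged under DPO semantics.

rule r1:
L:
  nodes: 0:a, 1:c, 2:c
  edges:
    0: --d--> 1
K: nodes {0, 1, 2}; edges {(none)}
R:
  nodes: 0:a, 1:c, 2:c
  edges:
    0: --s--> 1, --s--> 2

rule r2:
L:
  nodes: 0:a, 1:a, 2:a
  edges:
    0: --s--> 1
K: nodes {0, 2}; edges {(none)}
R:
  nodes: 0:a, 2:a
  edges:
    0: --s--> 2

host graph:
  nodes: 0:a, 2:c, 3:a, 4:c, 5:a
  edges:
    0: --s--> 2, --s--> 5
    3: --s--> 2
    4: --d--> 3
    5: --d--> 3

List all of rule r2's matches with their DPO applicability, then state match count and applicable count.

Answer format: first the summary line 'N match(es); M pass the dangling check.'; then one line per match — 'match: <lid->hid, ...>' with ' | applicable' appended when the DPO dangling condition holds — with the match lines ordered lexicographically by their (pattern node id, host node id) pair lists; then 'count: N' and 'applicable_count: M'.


1 match(es); 0 pass the dangling check.
match: 0->0, 1->5, 2->3
count: 1
applicable_count: 0


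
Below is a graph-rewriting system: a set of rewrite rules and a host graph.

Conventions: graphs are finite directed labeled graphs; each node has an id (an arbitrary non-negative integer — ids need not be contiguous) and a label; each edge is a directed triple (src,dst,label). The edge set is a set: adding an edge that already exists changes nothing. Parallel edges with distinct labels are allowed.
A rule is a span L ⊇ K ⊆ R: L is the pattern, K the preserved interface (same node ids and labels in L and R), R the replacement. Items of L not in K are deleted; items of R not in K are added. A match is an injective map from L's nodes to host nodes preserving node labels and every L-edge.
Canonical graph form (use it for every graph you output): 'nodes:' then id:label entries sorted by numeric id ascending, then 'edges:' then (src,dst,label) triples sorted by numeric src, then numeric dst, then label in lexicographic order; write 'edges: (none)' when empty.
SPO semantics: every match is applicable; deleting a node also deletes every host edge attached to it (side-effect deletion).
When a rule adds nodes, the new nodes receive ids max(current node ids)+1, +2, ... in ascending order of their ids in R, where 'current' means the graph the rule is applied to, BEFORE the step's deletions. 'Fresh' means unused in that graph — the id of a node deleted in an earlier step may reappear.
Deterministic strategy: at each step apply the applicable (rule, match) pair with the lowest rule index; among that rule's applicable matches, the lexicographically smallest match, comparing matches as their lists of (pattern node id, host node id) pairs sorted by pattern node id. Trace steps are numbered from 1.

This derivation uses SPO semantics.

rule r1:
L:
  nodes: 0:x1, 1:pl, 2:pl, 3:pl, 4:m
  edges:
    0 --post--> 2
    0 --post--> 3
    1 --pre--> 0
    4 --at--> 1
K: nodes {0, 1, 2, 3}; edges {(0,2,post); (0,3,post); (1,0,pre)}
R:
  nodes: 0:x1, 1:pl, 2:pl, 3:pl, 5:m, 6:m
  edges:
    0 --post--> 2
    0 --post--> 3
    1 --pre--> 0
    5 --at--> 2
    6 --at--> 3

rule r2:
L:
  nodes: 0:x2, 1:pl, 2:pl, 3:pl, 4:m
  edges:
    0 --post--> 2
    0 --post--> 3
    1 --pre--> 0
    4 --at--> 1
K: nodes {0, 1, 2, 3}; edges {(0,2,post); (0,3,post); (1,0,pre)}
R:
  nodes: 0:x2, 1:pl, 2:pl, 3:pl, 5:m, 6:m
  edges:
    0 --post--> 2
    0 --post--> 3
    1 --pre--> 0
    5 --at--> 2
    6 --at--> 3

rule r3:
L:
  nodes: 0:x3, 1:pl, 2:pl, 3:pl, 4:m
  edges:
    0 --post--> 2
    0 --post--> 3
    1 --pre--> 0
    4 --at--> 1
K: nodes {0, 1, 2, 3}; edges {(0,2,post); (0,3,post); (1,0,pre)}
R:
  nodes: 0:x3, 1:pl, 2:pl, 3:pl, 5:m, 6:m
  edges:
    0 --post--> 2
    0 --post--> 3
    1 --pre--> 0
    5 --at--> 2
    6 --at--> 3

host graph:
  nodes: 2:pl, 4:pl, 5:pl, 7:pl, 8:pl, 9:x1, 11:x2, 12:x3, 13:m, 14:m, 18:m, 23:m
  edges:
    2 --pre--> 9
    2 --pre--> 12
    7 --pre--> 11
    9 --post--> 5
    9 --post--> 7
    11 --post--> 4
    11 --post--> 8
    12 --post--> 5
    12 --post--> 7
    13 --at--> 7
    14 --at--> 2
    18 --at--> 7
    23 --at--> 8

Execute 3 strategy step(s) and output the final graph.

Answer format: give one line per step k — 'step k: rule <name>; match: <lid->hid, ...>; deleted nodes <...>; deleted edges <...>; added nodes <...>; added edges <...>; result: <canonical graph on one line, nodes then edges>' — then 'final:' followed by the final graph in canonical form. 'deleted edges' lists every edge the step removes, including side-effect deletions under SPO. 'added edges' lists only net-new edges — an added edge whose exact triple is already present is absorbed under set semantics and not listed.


step 1: rule r1; match: 0->9, 1->2, 2->5, 3->7, 4->14; deleted nodes 14; deleted edges (14,2,at); added nodes 24, 25; added edges (24,5,at); (25,7,at); result: nodes: 2:pl, 4:pl, 5:pl, 7:pl, 8:pl, 9:x1, 11:x2, 12:x3, 13:m, 18:m, 23:m, 24:m, 25:m edges: (2,9,pre); (2,12,pre); (7,11,pre); (9,5,post); (9,7,post); (11,4,post); (11,8,post); (12,5,post); (12,7,post); (13,7,at); (18,7,at); (23,8,at); (24,5,at); (25,7,at)
step 2: rule r2; match: 0->11, 1->7, 2->4, 3->8, 4->13; deleted nodes 13; deleted edges (13,7,at); added nodes 26, 27; added edges (26,4,at); (27,8,at); result: nodes: 2:pl, 4:pl, 5:pl, 7:pl, 8:pl, 9:x1, 11:x2, 12:x3, 18:m, 23:m, 24:m, 25:m, 26:m, 27:m edges: (2,9,pre); (2,12,pre); (7,11,pre); (9,5,post); (9,7,post); (11,4,post); (11,8,post); (12,5,post); (12,7,post); (18,7,at); (23,8,at); (24,5,at); (25,7,at); (26,4,at); (27,8,at)
step 3: rule r2; match: 0->11, 1->7, 2->4, 3->8, 4->18; deleted nodes 18; deleted edges (18,7,at); added nodes 28, 29; added edges (28,4,at); (29,8,at); result: nodes: 2:pl, 4:pl, 5:pl, 7:pl, 8:pl, 9:x1, 11:x2, 12:x3, 23:m, 24:m, 25:m, 26:m, 27:m, 28:m, 29:m edges: (2,9,pre); (2,12,pre); (7,11,pre); (9,5,post); (9,7,post); (11,4,post); (11,8,post); (12,5,post); (12,7,post); (23,8,at); (24,5,at); (25,7,at); (26,4,at); (27,8,at); (28,4,at); (29,8,at)
final:
nodes: 2:pl, 4:pl, 5:pl, 7:pl, 8:pl, 9:x1, 11:x2, 12:x3, 23:m, 24:m, 25:m, 26:m, 27:m, 28:m, 29:m
edges: (2,9,pre); (2,12,pre); (7,11,pre); (9,5,post); (9,7,post); (11,4,post); (11,8,post); (12,5,post); (12,7,post); (23,8,at); (24,5,at); (25,7,at); (26,4,at); (27,8,at); (28,4,at); (29,8,at)


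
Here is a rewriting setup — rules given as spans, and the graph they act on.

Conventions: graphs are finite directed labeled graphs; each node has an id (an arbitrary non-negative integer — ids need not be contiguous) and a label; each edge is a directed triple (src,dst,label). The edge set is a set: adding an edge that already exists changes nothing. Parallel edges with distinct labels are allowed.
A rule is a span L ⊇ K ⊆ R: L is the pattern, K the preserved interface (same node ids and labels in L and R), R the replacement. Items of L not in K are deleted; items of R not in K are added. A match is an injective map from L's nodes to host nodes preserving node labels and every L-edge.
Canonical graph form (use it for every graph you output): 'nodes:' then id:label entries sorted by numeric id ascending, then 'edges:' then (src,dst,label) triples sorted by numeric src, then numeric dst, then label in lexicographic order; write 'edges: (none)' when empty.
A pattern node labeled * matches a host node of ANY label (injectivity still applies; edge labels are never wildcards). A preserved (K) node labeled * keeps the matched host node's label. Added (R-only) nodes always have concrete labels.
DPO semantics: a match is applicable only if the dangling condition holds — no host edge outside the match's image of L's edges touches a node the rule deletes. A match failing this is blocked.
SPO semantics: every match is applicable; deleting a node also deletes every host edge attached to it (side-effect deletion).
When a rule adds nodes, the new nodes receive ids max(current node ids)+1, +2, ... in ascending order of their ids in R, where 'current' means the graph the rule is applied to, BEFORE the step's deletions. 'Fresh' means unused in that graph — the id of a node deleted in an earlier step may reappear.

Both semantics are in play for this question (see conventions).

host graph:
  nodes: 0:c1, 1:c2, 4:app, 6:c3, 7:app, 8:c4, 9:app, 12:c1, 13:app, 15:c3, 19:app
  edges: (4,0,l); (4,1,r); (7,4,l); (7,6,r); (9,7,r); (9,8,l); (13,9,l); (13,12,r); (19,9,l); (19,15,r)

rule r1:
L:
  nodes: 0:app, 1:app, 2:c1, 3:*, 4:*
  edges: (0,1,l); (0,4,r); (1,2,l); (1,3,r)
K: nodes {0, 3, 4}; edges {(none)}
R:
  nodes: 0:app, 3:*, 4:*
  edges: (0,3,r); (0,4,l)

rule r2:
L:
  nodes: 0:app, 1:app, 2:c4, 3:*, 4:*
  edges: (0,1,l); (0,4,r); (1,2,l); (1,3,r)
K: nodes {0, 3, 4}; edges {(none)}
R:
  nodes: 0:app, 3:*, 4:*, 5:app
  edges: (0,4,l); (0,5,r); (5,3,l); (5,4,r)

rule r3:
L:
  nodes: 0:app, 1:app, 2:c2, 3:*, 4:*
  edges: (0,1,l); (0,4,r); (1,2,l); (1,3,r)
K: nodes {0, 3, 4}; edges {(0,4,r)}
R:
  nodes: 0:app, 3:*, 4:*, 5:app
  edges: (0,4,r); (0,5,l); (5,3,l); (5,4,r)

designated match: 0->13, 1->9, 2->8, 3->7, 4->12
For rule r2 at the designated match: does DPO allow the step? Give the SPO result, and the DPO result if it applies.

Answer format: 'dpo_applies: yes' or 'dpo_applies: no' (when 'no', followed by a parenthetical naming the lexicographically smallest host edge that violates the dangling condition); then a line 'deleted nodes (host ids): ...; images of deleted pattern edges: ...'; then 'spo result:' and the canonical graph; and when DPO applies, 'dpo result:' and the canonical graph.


dpo_applies: no
(the rule deletes node 9, which keeps host edge (19,9,l) outside the match image — the dangling condition fails, DPO blocks; SPO proceeds and side-deletes such edges)
deleted nodes (host ids): 8, 9; images of deleted pattern edges: (9,7,r); (9,8,l); (13,9,l); (13,12,r)
spo result:
nodes: 0:c1, 1:c2, 4:app, 6:c3, 7:app, 12:c1, 13:app, 15:c3, 19:app, 20:app
edges: (4,0,l); (4,1,r); (7,4,l); (7,6,r); (13,12,l); (13,20,r); (19,15,r); (20,7,l); (20,12,r)


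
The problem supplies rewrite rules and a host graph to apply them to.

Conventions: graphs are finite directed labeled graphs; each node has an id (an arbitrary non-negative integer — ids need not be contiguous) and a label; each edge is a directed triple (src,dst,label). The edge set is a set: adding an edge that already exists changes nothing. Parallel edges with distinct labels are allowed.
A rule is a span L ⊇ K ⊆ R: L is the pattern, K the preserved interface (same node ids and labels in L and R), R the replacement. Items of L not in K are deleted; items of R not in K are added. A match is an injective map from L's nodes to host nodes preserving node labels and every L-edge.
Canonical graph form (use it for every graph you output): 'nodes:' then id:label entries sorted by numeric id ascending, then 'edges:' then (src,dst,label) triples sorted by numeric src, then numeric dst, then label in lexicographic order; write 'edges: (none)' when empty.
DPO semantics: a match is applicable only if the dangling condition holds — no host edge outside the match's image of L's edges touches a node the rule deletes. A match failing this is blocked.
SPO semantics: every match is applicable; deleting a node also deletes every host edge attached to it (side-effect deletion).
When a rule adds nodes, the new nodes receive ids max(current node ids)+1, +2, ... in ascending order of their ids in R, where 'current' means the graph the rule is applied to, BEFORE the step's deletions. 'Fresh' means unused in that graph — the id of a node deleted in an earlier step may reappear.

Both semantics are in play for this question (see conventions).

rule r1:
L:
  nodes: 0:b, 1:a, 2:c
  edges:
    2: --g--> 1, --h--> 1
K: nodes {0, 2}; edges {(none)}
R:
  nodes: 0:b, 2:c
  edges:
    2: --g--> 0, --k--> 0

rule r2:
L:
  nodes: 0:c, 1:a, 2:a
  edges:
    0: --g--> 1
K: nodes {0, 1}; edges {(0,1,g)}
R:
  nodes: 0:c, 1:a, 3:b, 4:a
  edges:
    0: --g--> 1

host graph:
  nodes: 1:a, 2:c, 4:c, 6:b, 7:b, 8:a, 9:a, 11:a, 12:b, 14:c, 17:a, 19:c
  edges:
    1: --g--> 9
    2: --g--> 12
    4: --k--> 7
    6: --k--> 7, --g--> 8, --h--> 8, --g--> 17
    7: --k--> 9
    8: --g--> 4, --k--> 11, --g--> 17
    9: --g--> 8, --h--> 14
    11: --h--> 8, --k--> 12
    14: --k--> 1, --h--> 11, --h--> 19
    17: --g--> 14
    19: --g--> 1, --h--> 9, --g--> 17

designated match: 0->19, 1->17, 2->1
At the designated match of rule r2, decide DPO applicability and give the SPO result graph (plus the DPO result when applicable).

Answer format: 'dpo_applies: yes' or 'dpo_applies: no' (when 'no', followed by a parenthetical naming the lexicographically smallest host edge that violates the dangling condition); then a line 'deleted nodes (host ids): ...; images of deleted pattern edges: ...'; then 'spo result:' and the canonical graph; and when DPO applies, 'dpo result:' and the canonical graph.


dpo_applies: no
(the rule deletes node 1, which keeps host edge (1,9,g) outside the match image — the dangling condition fails, DPO blocks; SPO proceeds and side-deletes such edges)
deleted nodes (host ids): 1; images of deleted pattern edges: (none)
spo result:
nodes: 2:c, 4:c, 6:b, 7:b, 8:a, 9:a, 11:a, 12:b, 14:c, 17:a, 19:c, 20:b, 21:a
edges: (2,12,g); (4,7,k); (6,7,k); (6,8,g); (6,8,h); (6,17,g); (7,9,k); (8,4,g); (8,11,k); (8,17,g); (9,8,g); (9,14,h); (11,8,h); (11,12,k); (14,11,h); (14,19,h); (17,14,g); (19,9,h); (19,17,g)


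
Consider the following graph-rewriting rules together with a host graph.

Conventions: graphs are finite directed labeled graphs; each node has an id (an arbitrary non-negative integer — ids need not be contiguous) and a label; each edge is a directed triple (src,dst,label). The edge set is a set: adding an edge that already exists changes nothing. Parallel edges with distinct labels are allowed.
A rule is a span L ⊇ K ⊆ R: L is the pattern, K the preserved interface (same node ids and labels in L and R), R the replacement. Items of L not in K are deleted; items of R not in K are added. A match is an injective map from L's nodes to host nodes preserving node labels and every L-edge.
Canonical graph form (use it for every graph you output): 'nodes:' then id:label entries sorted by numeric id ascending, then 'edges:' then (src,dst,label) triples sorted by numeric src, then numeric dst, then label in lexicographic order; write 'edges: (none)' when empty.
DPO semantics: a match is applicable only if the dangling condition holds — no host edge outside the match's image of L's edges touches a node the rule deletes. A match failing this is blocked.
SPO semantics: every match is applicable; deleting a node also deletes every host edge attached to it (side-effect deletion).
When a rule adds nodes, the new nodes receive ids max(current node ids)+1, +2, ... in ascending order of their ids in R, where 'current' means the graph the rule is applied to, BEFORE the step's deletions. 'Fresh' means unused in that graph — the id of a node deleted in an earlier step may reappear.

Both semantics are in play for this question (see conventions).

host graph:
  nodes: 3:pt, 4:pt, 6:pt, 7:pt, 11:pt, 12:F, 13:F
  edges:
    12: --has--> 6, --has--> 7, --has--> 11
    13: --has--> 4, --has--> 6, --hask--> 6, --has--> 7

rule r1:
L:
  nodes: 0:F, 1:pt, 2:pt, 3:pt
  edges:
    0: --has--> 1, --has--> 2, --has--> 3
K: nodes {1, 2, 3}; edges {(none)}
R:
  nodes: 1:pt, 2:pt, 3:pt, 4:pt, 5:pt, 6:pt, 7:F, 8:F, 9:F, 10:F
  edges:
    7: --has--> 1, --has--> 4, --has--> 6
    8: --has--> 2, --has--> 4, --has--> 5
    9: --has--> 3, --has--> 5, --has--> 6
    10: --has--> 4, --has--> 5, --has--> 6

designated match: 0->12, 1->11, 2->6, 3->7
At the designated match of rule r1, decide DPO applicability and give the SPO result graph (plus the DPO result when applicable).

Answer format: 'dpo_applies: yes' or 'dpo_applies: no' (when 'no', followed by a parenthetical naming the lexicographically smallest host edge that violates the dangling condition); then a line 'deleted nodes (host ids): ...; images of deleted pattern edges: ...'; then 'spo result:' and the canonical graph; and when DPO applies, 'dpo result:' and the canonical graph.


dpo_applies: yes
deleted nodes (host ids): 12; images of deleted pattern edges: (12,6,has); (12,7,has); (12,11,has)
spo result:
nodes: 3:pt, 4:pt, 6:pt, 7:pt, 11:pt, 13:F, 14:pt, 15:pt, 16:pt, 17:F, 18:F, 19:F, 20:F
edges: (13,4,has); (13,6,has); (13,6,hask); (13,7,has); (17,11,has); (17,14,has); (17,16,has); (18,6,has); (18,14,has); (18,15,has); (19,7,has); (19,15,has); (19,16,has); (20,14,has); (20,15,has); (20,16,has)
dpo result:
nodes: 3:pt, 4:pt, 6:pt, 7:pt, 11:pt, 13:F, 14:pt, 15:pt, 16:pt, 17:F, 18:F, 19:F, 20:F
edges: (13,4,has); (13,6,has); (13,6,hask); (13,7,has); (17,11,has); (17,14,has); (17,16,has); (18,6,has); (18,14,has); (18,15,has); (19,7,has); (19,15,has); (19,16,has); (20,14,has); (20,15,has); (20,16,has)


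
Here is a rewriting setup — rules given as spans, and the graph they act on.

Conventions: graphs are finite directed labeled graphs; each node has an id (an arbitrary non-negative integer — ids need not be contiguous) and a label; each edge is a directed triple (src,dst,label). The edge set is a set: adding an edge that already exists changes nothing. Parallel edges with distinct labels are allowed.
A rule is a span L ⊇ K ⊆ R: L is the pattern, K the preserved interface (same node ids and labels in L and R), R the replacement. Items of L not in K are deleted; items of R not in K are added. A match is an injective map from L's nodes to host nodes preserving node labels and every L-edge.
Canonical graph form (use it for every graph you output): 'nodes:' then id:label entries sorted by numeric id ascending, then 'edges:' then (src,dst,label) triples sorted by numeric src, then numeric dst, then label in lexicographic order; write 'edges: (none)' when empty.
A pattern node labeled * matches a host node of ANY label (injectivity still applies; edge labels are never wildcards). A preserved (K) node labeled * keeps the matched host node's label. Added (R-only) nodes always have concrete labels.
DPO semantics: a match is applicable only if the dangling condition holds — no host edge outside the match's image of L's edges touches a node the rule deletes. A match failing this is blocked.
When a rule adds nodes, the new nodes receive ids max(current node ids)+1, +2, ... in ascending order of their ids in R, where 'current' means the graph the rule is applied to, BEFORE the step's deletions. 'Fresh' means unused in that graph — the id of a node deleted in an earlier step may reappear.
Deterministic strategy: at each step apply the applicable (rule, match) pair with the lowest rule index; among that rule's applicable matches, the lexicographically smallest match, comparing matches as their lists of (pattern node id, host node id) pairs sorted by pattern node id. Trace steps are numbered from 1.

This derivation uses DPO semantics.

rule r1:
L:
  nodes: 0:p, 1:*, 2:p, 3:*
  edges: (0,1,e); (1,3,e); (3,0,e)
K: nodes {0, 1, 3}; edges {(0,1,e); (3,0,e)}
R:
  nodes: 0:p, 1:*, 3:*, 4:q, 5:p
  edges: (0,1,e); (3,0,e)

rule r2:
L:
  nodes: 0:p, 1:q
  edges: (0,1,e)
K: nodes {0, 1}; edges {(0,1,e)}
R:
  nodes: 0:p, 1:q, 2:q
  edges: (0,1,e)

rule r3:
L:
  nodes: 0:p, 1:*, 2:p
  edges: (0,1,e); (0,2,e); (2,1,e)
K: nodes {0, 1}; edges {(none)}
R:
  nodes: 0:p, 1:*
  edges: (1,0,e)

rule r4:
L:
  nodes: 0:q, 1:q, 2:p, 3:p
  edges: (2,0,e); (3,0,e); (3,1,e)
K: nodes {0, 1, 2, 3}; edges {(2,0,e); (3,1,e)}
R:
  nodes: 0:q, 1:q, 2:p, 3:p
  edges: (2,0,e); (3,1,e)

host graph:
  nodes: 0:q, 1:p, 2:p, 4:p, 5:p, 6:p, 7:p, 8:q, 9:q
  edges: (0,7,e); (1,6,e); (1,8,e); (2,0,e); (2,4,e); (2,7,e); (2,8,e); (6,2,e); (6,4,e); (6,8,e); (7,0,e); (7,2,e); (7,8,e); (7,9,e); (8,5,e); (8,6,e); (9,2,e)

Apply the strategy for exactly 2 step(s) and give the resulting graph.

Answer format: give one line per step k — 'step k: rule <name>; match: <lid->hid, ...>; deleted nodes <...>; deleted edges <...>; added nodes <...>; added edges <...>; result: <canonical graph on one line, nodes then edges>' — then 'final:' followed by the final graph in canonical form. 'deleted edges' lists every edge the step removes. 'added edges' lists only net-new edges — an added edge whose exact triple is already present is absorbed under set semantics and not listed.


step 1: rule r2; match: 0->1, 1->8; deleted nodes (none); deleted edges (none); added nodes 10; added edges (none); result: nodes: 0:q, 1:p, 2:p, 4:p, 5:p, 6:p, 7:p, 8:q, 9:q, 10:q edges: (0,7,e); (1,6,e); (1,8,e); (2,0,e); (2,4,e); (2,7,e); (2,8,e); (6,2,e); (6,4,e); (6,8,e); (7,0,e); (7,2,e); (7,8,e); (7,9,e); (8,5,e); (8,6,e); (9,2,e)
step 2: rule r2; match: 0->1, 1->8; deleted nodes (none); deleted edges (none); added nodes 11; added edges (none); result: nodes: 0:q, 1:p, 2:p, 4:p, 5:p, 6:p, 7:p, 8:q, 9:q, 10:q, 11:q edges: (0,7,e); (1,6,e); (1,8,e); (2,0,e); (2,4,e); (2,7,e); (2,8,e); (6,2,e); (6,4,e); (6,8,e); (7,0,e); (7,2,e); (7,8,e); (7,9,e); (8,5,e); (8,6,e); (9,2,e)
final:
nodes: 0:q, 1:p, 2:p, 4:p, 5:p, 6:p, 7:p, 8:q, 9:q, 10:q, 11:q
edges: (0,7,e); (1,6,e); (1,8,e); (2,0,e); (2,4,e); (2,7,e); (2,8,e); (6,2,e); (6,4,e); (6,8,e); (7,0,e); (7,2,e); (7,8,e); (7,9,e); (8,5,e); (8,6,e); (9,2,e)


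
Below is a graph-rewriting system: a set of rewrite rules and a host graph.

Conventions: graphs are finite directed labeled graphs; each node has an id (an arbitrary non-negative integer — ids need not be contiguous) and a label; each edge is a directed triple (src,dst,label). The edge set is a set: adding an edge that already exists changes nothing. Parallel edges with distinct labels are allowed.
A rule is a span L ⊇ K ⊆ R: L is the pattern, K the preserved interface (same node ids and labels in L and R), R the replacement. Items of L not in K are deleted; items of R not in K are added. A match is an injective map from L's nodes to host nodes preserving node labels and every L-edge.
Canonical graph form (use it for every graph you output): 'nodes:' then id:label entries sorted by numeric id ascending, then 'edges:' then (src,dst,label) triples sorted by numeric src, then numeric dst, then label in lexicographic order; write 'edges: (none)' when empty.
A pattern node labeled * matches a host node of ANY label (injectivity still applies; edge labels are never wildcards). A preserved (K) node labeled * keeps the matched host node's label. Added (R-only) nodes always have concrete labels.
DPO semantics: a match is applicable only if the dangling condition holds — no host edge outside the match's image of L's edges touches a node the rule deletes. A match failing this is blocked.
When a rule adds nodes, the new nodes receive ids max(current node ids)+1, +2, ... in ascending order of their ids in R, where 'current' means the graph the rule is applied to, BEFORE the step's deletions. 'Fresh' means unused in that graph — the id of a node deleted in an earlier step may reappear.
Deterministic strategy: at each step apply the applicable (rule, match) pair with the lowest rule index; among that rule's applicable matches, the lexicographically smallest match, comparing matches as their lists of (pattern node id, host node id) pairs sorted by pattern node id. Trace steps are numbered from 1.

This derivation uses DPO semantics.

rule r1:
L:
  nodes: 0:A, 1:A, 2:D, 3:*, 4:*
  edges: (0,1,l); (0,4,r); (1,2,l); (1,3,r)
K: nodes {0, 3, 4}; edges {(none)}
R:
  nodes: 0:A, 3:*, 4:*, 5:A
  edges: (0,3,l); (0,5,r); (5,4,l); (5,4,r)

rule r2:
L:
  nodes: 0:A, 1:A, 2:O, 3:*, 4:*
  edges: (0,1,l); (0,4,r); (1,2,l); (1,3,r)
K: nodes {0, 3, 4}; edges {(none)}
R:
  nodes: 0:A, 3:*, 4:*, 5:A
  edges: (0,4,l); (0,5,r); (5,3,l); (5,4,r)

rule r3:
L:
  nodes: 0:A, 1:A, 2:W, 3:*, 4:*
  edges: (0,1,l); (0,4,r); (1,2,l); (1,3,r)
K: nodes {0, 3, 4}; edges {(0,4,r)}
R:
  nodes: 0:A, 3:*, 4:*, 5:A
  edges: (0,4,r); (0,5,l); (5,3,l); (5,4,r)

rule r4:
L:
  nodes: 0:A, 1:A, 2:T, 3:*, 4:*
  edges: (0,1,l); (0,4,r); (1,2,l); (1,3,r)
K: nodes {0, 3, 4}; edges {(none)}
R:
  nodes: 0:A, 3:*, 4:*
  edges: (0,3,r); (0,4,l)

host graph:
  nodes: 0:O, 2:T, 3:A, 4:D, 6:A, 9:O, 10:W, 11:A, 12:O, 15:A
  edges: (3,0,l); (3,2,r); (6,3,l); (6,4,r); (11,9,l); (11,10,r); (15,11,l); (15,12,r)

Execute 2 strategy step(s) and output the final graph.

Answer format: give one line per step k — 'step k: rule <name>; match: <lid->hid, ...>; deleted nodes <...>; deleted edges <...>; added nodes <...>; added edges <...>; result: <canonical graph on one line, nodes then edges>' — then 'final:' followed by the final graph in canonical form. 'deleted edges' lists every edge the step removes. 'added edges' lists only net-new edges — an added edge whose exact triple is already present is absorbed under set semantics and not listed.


step 1: rule r2; match: 0->6, 1->3, 2->0, 3->2, 4->4; deleted nodes 0, 3; deleted edges (3,0,l); (3,2,r); (6,3,l); (6,4,r); added nodes 16; added edges (6,4,l); (6,16,r); (16,2,l); (16,4,r); result: nodes: 2:T, 4:D, 6:A, 9:O, 10:W, 11:A, 12:O, 15:A, 16:A edges: (6,4,l); (6,16,r); (11,9,l); (11,10,r); (15,11,l); (15,12,r); (16,2,l); (16,4,r)
step 2: rule r2; match: 0->15, 1->11, 2->9, 3->10, 4->12; deleted nodes 9, 11; deleted edges (11,9,l); (11,10,r); (15,11,l); (15,12,r); added nodes 17; added edges (15,12,l); (15,17,r); (17,10,l); (17,12,r); result: nodes: 2:T, 4:D, 6:A, 10:W, 12:O, 15:A, 16:A, 17:A edges: (6,4,l); (6,16,r); (15,12,l); (15,17,r); (16,2,l); (16,4,r); (17,10,l); (17,12,r)
final:
nodes: 2:T, 4:D, 6:A, 10:W, 12:O, 15:A, 16:A, 17:A
edges: (6,4,l); (6,16,r); (15,12,l); (15,17,r); (16,2,l); (16,4,r); (17,10,l); (17,12,r)


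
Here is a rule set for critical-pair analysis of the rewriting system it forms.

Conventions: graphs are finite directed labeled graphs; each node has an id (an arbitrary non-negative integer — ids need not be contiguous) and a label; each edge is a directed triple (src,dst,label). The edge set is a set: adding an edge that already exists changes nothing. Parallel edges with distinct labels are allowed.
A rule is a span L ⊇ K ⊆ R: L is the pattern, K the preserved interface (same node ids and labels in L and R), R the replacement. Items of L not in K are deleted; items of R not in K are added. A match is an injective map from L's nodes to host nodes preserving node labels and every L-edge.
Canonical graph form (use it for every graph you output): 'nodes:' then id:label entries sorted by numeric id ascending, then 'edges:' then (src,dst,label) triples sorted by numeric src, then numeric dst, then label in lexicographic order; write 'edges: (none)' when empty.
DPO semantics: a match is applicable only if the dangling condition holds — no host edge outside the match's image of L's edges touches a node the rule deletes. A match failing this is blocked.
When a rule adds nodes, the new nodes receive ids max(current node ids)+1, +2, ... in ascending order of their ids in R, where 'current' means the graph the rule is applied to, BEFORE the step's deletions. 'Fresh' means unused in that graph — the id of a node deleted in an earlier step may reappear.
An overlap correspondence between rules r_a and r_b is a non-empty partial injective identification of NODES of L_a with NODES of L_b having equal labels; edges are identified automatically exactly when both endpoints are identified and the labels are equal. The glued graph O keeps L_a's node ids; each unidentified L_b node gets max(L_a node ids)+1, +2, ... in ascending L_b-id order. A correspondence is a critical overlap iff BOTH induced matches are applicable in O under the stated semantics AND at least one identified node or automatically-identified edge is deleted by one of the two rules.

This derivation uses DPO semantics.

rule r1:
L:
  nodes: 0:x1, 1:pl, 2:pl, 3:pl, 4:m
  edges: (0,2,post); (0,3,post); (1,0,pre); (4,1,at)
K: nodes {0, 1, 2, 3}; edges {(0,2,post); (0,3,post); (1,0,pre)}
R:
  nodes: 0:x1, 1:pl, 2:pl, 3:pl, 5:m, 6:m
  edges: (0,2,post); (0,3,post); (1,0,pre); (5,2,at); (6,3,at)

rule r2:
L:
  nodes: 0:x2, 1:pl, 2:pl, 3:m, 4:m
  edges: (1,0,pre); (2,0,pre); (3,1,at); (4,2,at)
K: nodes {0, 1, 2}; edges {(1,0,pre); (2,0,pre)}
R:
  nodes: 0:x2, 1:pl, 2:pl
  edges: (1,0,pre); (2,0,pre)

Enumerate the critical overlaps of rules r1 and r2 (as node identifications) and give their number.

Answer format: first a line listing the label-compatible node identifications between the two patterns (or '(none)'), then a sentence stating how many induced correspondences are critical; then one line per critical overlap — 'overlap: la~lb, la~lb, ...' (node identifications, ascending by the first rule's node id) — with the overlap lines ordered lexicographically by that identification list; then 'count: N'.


label-compatible node identifications between L(r1) and L(r2): 1~1, 1~2, 2~1, 2~2, 3~1, 3~2, 4~3, 4~4
6 of the induced correspondences are critical overlaps of r1 and r2.
overlap: 1~1, 2~2, 4~3
overlap: 1~1, 3~2, 4~3
overlap: 1~1, 4~3
overlap: 1~2, 2~1, 4~4
overlap: 1~2, 3~1, 4~4
overlap: 1~2, 4~4
count: 6


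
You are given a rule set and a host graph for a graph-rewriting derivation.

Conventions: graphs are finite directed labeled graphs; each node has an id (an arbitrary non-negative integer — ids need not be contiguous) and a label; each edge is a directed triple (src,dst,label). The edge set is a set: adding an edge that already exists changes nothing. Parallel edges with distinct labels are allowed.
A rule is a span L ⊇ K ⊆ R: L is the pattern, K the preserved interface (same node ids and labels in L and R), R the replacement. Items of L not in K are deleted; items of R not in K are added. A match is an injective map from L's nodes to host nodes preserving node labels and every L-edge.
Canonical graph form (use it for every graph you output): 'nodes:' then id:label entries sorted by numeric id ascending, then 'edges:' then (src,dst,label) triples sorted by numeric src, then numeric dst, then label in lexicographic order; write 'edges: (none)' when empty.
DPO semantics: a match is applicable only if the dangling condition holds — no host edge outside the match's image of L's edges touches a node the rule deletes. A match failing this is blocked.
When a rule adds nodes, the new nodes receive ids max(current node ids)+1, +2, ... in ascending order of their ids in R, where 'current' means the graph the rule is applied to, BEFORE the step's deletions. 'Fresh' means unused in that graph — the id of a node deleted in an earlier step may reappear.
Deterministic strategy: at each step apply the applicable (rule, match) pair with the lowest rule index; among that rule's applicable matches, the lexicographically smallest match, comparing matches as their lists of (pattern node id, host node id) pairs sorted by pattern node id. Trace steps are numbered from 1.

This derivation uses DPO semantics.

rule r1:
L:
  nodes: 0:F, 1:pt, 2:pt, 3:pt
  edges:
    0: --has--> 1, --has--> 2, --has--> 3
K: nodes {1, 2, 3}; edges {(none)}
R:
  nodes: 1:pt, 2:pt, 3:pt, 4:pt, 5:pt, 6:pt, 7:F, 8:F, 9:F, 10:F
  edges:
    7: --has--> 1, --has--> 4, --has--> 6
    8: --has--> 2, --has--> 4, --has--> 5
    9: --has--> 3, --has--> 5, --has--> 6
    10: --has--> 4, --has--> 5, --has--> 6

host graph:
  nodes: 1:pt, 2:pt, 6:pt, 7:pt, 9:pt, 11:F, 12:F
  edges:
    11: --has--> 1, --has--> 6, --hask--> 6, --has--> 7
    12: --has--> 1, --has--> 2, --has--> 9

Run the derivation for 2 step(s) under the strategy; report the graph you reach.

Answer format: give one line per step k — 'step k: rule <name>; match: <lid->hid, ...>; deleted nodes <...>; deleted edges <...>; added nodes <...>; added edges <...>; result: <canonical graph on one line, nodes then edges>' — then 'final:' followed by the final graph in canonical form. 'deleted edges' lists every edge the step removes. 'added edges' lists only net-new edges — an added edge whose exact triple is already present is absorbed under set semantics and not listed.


step 1: rule r1; match: 0->12, 1->1, 2->2, 3->9; deleted nodes 12; deleted edges (12,1,has); (12,2,has); (12,9,has); added nodes 13, 14, 15, 16, 17, 18, 19; added edges (16,1,has); (16,13,has); (16,15,has); (17,2,has); (17,13,has); (17,14,has); (18,9,has); (18,14,has); (18,15,has); (19,13,has); (19,14,has); (19,15,has); result: nodes: 1:pt, 2:pt, 6:pt, 7:pt, 9:pt, 11:F, 13:pt, 14:pt, 15:pt, 16:F, 17:F, 18:F, 19:F edges: (11,1,has); (11,6,has); (11,6,hask); (11,7,has); (16,1,has); (16,13,has); (16,15,has); (17,2,has); (17,13,has); (17,14,has); (18,9,has); (18,14,has); (18,15,has); (19,13,has); (19,14,has); (19,15,has)
step 2: rule r1; match: 0->16, 1->1, 2->13, 3->15; deleted nodes 16; deleted edges (16,1,has); (16,13,has); (16,15,has); added nodes 20, 21, 22, 23, 24, 25, 26; added edges (23,1,has); (23,20,has); (23,22,has); (24,13,has); (24,20,has); (24,21,has); (25,15,has); (25,21,has); (25,22,has); (26,20,has); (26,21,has); (26,22,has); result: nodes: 1:pt, 2:pt, 6:pt, 7:pt, 9:pt, 11:F, 13:pt, 14:pt, 15:pt, 17:F, 18:F, 19:F, 20:pt, 21:pt, 22:pt, 23:F, 24:F, 25:F, 26:F edges: (11,1,has); (11,6,has); (11,6,hask); (11,7,has); (17,2,has); (17,13,has); (17,14,has); (18,9,has); (18,14,has); (18,15,has); (19,13,has); (19,14,has); (19,15,has); (23,1,has); (23,20,has); (23,22,has); (24,13,has); (24,20,has); (24,21,has); (25,15,has); (25,21,has); (25,22,has); (26,20,has); (26,21,has); (26,22,has)
final:
nodes: 1:pt, 2:pt, 6:pt, 7:pt, 9:pt, 11:F, 13:pt, 14:pt, 15:pt, 17:F, 18:F, 19:F, 20:pt, 21:pt, 22:pt, 23:F, 24:F, 25:F, 26:F
edges: (11,1,has); (11,6,has); (11,6,hask); (11,7,has); (17,2,has); (17,13,has); (17,14,has); (18,9,has); (18,14,has); (18,15,has); (19,13,has); (19,14,has); (19,15,has); (23,1,has); (23,20,has); (23,22,has); (24,13,has); (24,20,has); (24,21,has); (25,15,has); (25,21,has); (25,22,has); (26,20,has); (26,21,has); (26,22,has)


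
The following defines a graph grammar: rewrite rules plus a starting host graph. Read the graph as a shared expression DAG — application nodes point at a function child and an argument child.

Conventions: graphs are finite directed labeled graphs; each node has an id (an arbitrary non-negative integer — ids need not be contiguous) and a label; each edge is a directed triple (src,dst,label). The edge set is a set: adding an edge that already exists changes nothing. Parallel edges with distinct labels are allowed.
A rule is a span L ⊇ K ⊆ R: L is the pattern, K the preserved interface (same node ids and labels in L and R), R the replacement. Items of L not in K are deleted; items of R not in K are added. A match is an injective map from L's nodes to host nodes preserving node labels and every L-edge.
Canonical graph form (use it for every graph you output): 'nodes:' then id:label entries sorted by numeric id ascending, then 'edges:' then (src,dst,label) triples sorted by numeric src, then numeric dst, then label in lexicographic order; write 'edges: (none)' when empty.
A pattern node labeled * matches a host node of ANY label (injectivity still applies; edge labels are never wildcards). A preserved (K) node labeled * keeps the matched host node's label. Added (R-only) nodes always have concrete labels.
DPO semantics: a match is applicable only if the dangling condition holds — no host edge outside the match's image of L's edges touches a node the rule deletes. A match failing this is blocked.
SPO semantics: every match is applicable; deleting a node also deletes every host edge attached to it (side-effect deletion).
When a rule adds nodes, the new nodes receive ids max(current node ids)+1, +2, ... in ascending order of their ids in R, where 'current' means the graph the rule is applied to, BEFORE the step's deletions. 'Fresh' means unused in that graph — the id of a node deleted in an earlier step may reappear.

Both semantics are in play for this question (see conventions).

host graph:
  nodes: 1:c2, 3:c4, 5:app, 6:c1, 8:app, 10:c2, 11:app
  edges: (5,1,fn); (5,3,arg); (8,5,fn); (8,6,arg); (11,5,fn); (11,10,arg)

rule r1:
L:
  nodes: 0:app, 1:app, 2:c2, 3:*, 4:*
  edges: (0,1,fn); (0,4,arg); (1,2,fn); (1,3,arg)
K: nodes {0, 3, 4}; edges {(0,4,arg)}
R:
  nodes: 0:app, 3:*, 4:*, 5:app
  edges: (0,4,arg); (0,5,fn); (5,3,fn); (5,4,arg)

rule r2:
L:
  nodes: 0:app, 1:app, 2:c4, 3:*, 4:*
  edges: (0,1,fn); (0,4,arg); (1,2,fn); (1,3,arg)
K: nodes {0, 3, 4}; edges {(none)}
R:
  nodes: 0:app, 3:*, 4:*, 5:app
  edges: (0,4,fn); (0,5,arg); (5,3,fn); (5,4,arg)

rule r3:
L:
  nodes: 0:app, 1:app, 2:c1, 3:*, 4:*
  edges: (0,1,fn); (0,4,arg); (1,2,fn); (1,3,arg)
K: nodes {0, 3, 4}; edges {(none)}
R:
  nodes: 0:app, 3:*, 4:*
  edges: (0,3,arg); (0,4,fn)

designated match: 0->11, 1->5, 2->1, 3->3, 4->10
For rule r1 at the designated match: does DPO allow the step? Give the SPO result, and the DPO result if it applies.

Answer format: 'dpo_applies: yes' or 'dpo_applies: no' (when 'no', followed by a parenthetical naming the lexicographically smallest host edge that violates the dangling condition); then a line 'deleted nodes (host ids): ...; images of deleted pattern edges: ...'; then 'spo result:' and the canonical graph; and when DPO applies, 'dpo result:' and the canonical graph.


dpo_applies: no
(the rule deletes node 5, which keeps host edge (8,5,fn) outside the match image — the dangling condition fails, DPO blocks; SPO proceeds and side-deletes such edges)
deleted nodes (host ids): 1, 5; images of deleted pattern edges: (5,1,fn); (5,3,arg); (11,5,fn)
spo result:
nodes: 3:c4, 6:c1, 8:app, 10:c2, 11:app, 12:app
edges: (8,6,arg); (11,10,arg); (11,12,fn); (12,3,fn); (12,10,arg)
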